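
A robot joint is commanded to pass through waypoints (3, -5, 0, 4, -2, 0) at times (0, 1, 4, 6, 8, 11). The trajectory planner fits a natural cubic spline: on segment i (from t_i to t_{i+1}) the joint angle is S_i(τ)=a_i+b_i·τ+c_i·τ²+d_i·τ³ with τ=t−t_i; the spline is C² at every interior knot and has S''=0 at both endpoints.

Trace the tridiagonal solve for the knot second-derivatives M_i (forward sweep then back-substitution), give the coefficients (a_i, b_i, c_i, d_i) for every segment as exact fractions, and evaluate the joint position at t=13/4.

  seg 0: a=3 b=-3929/423 c=0 d=545/423
  seg 1: a=-5 b=-2294/423 c=545/141 d=-1906/3807
  seg 2: a=0 b=1798/423 c=-271/423 d=-205/846
  seg 3: a=4 b=-172/141 c=-886/423 d=1019/1692
  seg 4: a=-2 b=-1003/423 c=1285/846 d=-1285/7614
S(13/4) = -5019/1504

Δ: Δ0=-8, Δ1=5/3, Δ2=2, Δ3=-3, Δ4=2/3
row 1: diag=8, rhs=58; c'=3/8, d'=29/4
row 2: denom=10−3·3/8=71/8; d'=(2−3·29/4)/(71/8)=-158/71
row 3: denom=8−2·16/71=536/71; d'=(-30−2·-158/71)/(536/71)=-907/268
row 4: denom=10−2·71/268=1269/134; d'=(22−2·-907/268)/(1269/134)=1285/423
back: M4=1285/423
back: M3=-907/268−71/268·1285/423=-1772/423
back: M2=-158/71−16/71·-1772/423=-542/423
back: M1=29/4−3/8·-542/423=1090/141
M: M0=0, M1=1090/141, M2=-542/423, M3=-1772/423, M4=1285/423, M5=0
seg 0: a=3, c=M0/2=0, d=(M1−M0)/(6·1)=545/423, b=Δ0−h0·(2M0+M1)/6=-3929/423
seg 1: a=-5, c=M1/2=545/141, d=(M2−M1)/(6·3)=-1906/3807, b=Δ1−h1·(2M1+M2)/6=-2294/423
seg 2: a=0, c=M2/2=-271/423, d=(M3−M2)/(6·2)=-205/846, b=Δ2−h2·(2M2+M3)/6=1798/423
seg 3: a=4, c=M3/2=-886/423, d=(M4−M3)/(6·2)=1019/1692, b=Δ3−h3·(2M3+M4)/6=-172/141
seg 4: a=-2, c=M4/2=1285/846, d=(M5−M4)/(6·3)=-1285/7614, b=Δ4−h4·(2M4+M5)/6=-1003/423
t_q=13/4 → seg 1, τ=9/4; S=-5+-2294/423·τ+545/141·τ²+-1906/3807·τ³=-5019/1504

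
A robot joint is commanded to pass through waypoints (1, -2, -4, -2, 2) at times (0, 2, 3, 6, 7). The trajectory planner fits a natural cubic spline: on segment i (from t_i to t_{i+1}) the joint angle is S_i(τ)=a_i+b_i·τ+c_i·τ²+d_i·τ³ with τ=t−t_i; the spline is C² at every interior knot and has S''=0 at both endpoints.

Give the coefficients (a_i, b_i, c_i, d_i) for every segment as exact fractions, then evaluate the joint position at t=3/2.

  seg 0: a=1 b=-608/483 c=0 d=-233/3864
  seg 1: a=-2 b=-1915/966 c=-233/644 d=95/276
  seg 2: a=-4 b=-3233/1932 c=108/161 d=211/5796
  seg 3: a=-2 b=3221/966 c=643/644 d=-643/1932
S(3/2) = -1607/1472

Δ: Δ0=-3/2, Δ1=-2, Δ2=2/3, Δ3=4
row 1: diag=6, rhs=-3; c'=1/6, d'=-1/2
row 2: denom=8−1·1/6=47/6; d'=(16−1·-1/2)/(47/6)=99/47
row 3: denom=8−3·18/47=322/47; d'=(20−3·99/47)/(322/47)=643/322
back: M3=643/322
back: M2=99/47−18/47·643/322=216/161
back: M1=-1/2−1/6·216/161=-233/322
M: M0=0, M1=-233/322, M2=216/161, M3=643/322, M4=0
seg 0: a=1, c=M0/2=0, d=(M1−M0)/(6·2)=-233/3864, b=Δ0−h0·(2M0+M1)/6=-608/483
seg 1: a=-2, c=M1/2=-233/644, d=(M2−M1)/(6·1)=95/276, b=Δ1−h1·(2M1+M2)/6=-1915/966
seg 2: a=-4, c=M2/2=108/161, d=(M3−M2)/(6·3)=211/5796, b=Δ2−h2·(2M2+M3)/6=-3233/1932
seg 3: a=-2, c=M3/2=643/644, d=(M4−M3)/(6·1)=-643/1932, b=Δ3−h3·(2M3+M4)/6=3221/966
t_q=3/2 → seg 0, τ=3/2; S=1+-608/483·τ+0·τ²+-233/3864·τ³=-1607/1472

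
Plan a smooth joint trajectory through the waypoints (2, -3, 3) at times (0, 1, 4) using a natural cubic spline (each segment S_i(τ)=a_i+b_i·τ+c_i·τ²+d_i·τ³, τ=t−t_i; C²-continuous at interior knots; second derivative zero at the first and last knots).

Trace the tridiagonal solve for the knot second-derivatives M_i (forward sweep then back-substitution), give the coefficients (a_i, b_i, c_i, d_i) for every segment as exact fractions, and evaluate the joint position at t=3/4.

Δ: Δ0=-5, Δ1=2
row 1: diag=8, rhs=42; c'=3/8, d'=21/4
back: M1=21/4
M: M0=0, M1=21/4, M2=0
seg 0: a=2, c=M0/2=0, d=(M1−M0)/(6·1)=7/8, b=Δ0−h0·(2M0+M1)/6=-47/8
seg 1: a=-3, c=M1/2=21/8, d=(M2−M1)/(6·3)=-7/24, b=Δ1−h1·(2M1+M2)/6=-13/4
t_q=3/4 → seg 0, τ=3/4; S=2+-47/8·τ+0·τ²+7/8·τ³=-1043/512

  seg 0: a=2 b=-47/8 c=0 d=7/8
  seg 1: a=-3 b=-13/4 c=21/8 d=-7/24
S(3/4) = -1043/512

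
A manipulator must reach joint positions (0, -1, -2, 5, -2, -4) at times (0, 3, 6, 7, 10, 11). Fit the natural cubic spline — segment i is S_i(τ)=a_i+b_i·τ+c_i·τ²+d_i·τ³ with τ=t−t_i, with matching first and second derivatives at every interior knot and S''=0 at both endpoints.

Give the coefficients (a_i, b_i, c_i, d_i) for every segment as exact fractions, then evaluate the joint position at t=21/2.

  seg 0: a=0 b=916/1563 c=0 d=-479/4689
  seg 1: a=-1 b=-3395/1563 c=-479/521 d=2395/4689
  seg 2: a=-2 b=9538/1563 c=1916/521 d=-4345/1563
  seg 3: a=5 b=7999/1563 c=-2429/521 d=1135/1563
  seg 4: a=-2 b=-5078/1563 c=976/521 d=-976/1563
S(21/2) = -1685/521

Δ: Δ0=-1/3, Δ1=-1/3, Δ2=7, Δ3=-7/3, Δ4=-2
row 1: diag=12, rhs=0; c'=1/4, d'=0
row 2: denom=8−3·1/4=29/4; d'=(44−3·0)/(29/4)=176/29
row 3: denom=8−1·4/29=228/29; d'=(-56−1·176/29)/(228/29)=-150/19
row 4: denom=8−3·29/76=521/76; d'=(2−3·-150/19)/(521/76)=1952/521
back: M4=1952/521
back: M3=-150/19−29/76·1952/521=-4858/521
back: M2=176/29−4/29·-4858/521=3832/521
back: M1=0−1/4·3832/521=-958/521
M: M0=0, M1=-958/521, M2=3832/521, M3=-4858/521, M4=1952/521, M5=0
seg 0: a=0, c=M0/2=0, d=(M1−M0)/(6·3)=-479/4689, b=Δ0−h0·(2M0+M1)/6=916/1563
seg 1: a=-1, c=M1/2=-479/521, d=(M2−M1)/(6·3)=2395/4689, b=Δ1−h1·(2M1+M2)/6=-3395/1563
seg 2: a=-2, c=M2/2=1916/521, d=(M3−M2)/(6·1)=-4345/1563, b=Δ2−h2·(2M2+M3)/6=9538/1563
seg 3: a=5, c=M3/2=-2429/521, d=(M4−M3)/(6·3)=1135/1563, b=Δ3−h3·(2M3+M4)/6=7999/1563
seg 4: a=-2, c=M4/2=976/521, d=(M5−M4)/(6·1)=-976/1563, b=Δ4−h4·(2M4+M5)/6=-5078/1563
t_q=21/2 → seg 4, τ=1/2; S=-2+-5078/1563·τ+976/521·τ²+-976/1563·τ³=-1685/521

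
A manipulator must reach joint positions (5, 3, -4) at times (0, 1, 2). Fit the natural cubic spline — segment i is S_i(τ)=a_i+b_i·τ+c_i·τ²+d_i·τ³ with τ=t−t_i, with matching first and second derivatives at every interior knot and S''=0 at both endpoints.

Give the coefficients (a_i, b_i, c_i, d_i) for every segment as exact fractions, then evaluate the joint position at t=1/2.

Δ: Δ0=-2, Δ1=-7
row 1: diag=4, rhs=-30; c'=1/4, d'=-15/2
back: M1=-15/2
M: M0=0, M1=-15/2, M2=0
seg 0: a=5, c=M0/2=0, d=(M1−M0)/(6·1)=-5/4, b=Δ0−h0·(2M0+M1)/6=-3/4
seg 1: a=3, c=M1/2=-15/4, d=(M2−M1)/(6·1)=5/4, b=Δ1−h1·(2M1+M2)/6=-9/2
t_q=1/2 → seg 0, τ=1/2; S=5+-3/4·τ+0·τ²+-5/4·τ³=143/32

  seg 0: a=5 b=-3/4 c=0 d=-5/4
  seg 1: a=3 b=-9/2 c=-15/4 d=5/4
S(1/2) = 143/32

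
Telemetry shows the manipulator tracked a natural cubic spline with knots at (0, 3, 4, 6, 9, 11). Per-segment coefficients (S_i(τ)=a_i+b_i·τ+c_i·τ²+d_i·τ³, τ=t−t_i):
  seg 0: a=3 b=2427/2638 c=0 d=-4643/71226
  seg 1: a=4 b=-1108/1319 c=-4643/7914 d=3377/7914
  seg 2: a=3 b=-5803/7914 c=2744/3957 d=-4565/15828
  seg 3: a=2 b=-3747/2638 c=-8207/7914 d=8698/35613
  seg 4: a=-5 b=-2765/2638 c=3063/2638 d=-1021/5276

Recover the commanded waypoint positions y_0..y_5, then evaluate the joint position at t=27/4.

y_0 = S_0(0) = a_0 = 3
y_1 = S_1(0) = a_1 = 4
y_2 = S_2(0) = a_2 = 3
y_3 = S_3(0) = a_3 = 2
y_4 = S_4(0) = a_4 = -5
y_5 = S_4(2) = -4
t_q=27/4 is in segment 3 (τ=3/4); S_3(τ)=4795/10552

y_0=3 y_1=4 y_2=3 y_3=2 y_4=-5 y_5=-4
S(27/4) = 4795/10552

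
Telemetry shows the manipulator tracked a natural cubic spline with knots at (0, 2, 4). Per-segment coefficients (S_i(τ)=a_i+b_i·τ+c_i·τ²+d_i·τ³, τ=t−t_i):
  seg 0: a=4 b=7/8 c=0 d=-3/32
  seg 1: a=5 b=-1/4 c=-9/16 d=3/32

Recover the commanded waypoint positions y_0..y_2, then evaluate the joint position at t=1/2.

y_0 = S_0(0) = a_0 = 4
y_1 = S_1(0) = a_1 = 5
y_2 = S_1(2) = 3
t_q=1/2 is in segment 0 (τ=1/2); S_0(τ)=1133/256

y_0=4 y_1=5 y_2=3
S(1/2) = 1133/256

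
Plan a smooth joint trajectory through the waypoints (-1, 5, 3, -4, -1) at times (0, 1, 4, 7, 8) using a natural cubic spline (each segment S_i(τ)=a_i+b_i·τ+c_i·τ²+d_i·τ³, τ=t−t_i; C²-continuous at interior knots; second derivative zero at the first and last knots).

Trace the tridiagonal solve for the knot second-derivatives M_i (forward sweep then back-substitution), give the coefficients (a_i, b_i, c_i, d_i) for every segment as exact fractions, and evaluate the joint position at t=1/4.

Δ: Δ0=6, Δ1=-2/3, Δ2=-7/3, Δ3=3
row 1: diag=8, rhs=-40; c'=3/8, d'=-5
row 2: denom=12−3·3/8=87/8; d'=(-10−3·-5)/(87/8)=40/87
row 3: denom=8−3·8/29=208/29; d'=(32−3·40/87)/(208/29)=111/26
back: M3=111/26
back: M2=40/87−8/29·111/26=-28/39
back: M1=-5−3/8·-28/39=-123/26
M: M0=0, M1=-123/26, M2=-28/39, M3=111/26, M4=0
seg 0: a=-1, c=M0/2=0, d=(M1−M0)/(6·1)=-41/52, b=Δ0−h0·(2M0+M1)/6=353/52
seg 1: a=5, c=M1/2=-123/52, d=(M2−M1)/(6·3)=313/1404, b=Δ1−h1·(2M1+M2)/6=115/26
seg 2: a=3, c=M2/2=-14/39, d=(M3−M2)/(6·3)=389/1404, b=Δ2−h2·(2M2+M3)/6=-15/4
seg 3: a=-4, c=M3/2=111/52, d=(M4−M3)/(6·1)=-37/52, b=Δ3−h3·(2M3+M4)/6=41/26
t_q=1/4 → seg 0, τ=1/4; S=-1+353/52·τ+0·τ²+-41/52·τ³=2279/3328

  seg 0: a=-1 b=353/52 c=0 d=-41/52
  seg 1: a=5 b=115/26 c=-123/52 d=313/1404
  seg 2: a=3 b=-15/4 c=-14/39 d=389/1404
  seg 3: a=-4 b=41/26 c=111/52 d=-37/52
S(1/4) = 2279/3328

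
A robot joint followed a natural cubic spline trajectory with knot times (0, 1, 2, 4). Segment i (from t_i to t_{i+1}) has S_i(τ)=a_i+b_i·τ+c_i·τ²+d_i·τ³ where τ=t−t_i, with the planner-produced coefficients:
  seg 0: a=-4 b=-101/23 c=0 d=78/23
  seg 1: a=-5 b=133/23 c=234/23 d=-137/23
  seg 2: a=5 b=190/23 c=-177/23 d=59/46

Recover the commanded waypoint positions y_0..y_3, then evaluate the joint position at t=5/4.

y_0 = S_0(0) = a_0 = -4
y_1 = S_1(0) = a_1 = -5
y_2 = S_2(0) = a_2 = 5
y_3 = S_2(2) = 1
t_q=5/4 is in segment 1 (τ=1/4); S_1(τ)=-4433/1472

y_0=-4 y_1=-5 y_2=5 y_3=1
S(5/4) = -4433/1472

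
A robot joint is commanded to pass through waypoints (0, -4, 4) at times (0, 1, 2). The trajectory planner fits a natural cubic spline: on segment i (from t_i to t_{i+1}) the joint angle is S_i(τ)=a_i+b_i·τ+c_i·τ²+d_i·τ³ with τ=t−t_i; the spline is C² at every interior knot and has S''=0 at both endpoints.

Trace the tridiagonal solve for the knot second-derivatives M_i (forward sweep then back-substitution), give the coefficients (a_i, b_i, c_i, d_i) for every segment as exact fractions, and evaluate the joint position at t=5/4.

Δ: Δ0=-4, Δ1=8
row 1: diag=4, rhs=72; c'=1/4, d'=18
back: M1=18
M: M0=0, M1=18, M2=0
seg 0: a=0, c=M0/2=0, d=(M1−M0)/(6·1)=3, b=Δ0−h0·(2M0+M1)/6=-7
seg 1: a=-4, c=M1/2=9, d=(M2−M1)/(6·1)=-3, b=Δ1−h1·(2M1+M2)/6=2
t_q=5/4 → seg 1, τ=1/4; S=-4+2·τ+9·τ²+-3·τ³=-191/64

  seg 0: a=0 b=-7 c=0 d=3
  seg 1: a=-4 b=2 c=9 d=-3
S(5/4) = -191/64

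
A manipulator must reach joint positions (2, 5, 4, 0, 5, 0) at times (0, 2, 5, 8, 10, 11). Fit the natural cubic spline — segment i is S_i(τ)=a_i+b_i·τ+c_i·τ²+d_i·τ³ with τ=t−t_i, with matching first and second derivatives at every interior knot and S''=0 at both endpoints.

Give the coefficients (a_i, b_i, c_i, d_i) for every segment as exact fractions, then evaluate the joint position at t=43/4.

  seg 0: a=2 b=2440/1419 c=0 d=-623/11352
  seg 1: a=5 b=3011/2838 c=-623/1892 d=-769/17028
  seg 2: a=4 b=-12113/5676 c=-348/473 d=1897/5676
  seg 3: a=0 b=7025/2838 c=4299/1892 d=-12827/11352
  seg 4: a=5 b=-2831/1419 c=-2132/473 d=2132/1419
S(43/4) = 12125/7568

Δ: Δ0=3/2, Δ1=-1/3, Δ2=-4/3, Δ3=5/2, Δ4=-5
row 1: diag=10, rhs=-11; c'=3/10, d'=-11/10
row 2: denom=12−3·3/10=111/10; d'=(-6−3·-11/10)/(111/10)=-9/37
row 3: denom=10−3·10/37=340/37; d'=(23−3·-9/37)/(340/37)=439/170
row 4: denom=6−2·37/170=473/85; d'=(-45−2·439/170)/(473/85)=-4264/473
back: M4=-4264/473
back: M3=439/170−37/170·-4264/473=4299/946
back: M2=-9/37−10/37·4299/946=-696/473
back: M1=-11/10−3/10·-696/473=-623/946
M: M0=0, M1=-623/946, M2=-696/473, M3=4299/946, M4=-4264/473, M5=0
seg 0: a=2, c=M0/2=0, d=(M1−M0)/(6·2)=-623/11352, b=Δ0−h0·(2M0+M1)/6=2440/1419
seg 1: a=5, c=M1/2=-623/1892, d=(M2−M1)/(6·3)=-769/17028, b=Δ1−h1·(2M1+M2)/6=3011/2838
seg 2: a=4, c=M2/2=-348/473, d=(M3−M2)/(6·3)=1897/5676, b=Δ2−h2·(2M2+M3)/6=-12113/5676
seg 3: a=0, c=M3/2=4299/1892, d=(M4−M3)/(6·2)=-12827/11352, b=Δ3−h3·(2M3+M4)/6=7025/2838
seg 4: a=5, c=M4/2=-2132/473, d=(M5−M4)/(6·1)=2132/1419, b=Δ4−h4·(2M4+M5)/6=-2831/1419
t_q=43/4 → seg 4, τ=3/4; S=5+-2831/1419·τ+-2132/473·τ²+2132/1419·τ³=12125/7568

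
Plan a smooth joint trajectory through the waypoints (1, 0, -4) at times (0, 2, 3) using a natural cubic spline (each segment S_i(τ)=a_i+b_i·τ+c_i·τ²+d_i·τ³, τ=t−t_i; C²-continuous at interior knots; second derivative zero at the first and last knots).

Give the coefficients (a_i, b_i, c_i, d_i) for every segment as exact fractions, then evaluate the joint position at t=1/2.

  seg 0: a=1 b=2/3 c=0 d=-7/24
  seg 1: a=0 b=-17/6 c=-7/4 d=7/12
S(1/2) = 83/64

Δ: Δ0=-1/2, Δ1=-4
row 1: diag=6, rhs=-21; c'=1/6, d'=-7/2
back: M1=-7/2
M: M0=0, M1=-7/2, M2=0
seg 0: a=1, c=M0/2=0, d=(M1−M0)/(6·2)=-7/24, b=Δ0−h0·(2M0+M1)/6=2/3
seg 1: a=0, c=M1/2=-7/4, d=(M2−M1)/(6·1)=7/12, b=Δ1−h1·(2M1+M2)/6=-17/6
t_q=1/2 → seg 0, τ=1/2; S=1+2/3·τ+0·τ²+-7/24·τ³=83/64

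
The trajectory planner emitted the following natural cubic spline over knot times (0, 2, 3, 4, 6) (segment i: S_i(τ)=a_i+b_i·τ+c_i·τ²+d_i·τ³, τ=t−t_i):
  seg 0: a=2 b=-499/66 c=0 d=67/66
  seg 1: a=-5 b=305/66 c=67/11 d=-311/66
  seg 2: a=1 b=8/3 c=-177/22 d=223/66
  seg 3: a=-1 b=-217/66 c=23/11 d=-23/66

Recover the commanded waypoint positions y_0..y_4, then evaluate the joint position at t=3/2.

y_0 = S_0(0) = a_0 = 2
y_1 = S_1(0) = a_1 = -5
y_2 = S_2(0) = a_2 = 1
y_3 = S_3(0) = a_3 = -1
y_4 = S_3(2) = -2
t_q=3/2 is in segment 0 (τ=3/2); S_0(τ)=-1041/176

y_0=2 y_1=-5 y_2=1 y_3=-1 y_4=-2
S(3/2) = -1041/176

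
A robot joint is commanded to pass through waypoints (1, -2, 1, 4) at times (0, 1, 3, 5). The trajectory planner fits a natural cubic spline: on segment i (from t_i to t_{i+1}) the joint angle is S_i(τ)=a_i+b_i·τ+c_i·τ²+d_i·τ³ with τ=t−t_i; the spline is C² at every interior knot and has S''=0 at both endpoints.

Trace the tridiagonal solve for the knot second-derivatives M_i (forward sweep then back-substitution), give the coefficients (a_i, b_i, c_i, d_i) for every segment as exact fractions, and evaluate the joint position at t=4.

  seg 0: a=1 b=-42/11 c=0 d=9/11
  seg 1: a=-2 b=-15/11 c=27/11 d=-45/88
  seg 2: a=1 b=51/22 c=-27/44 d=9/88
S(4) = 247/88

Δ: Δ0=-3, Δ1=3/2, Δ2=3/2
row 1: diag=6, rhs=27; c'=1/3, d'=9/2
row 2: denom=8−2·1/3=22/3; d'=(0−2·9/2)/(22/3)=-27/22
back: M2=-27/22
back: M1=9/2−1/3·-27/22=54/11
M: M0=0, M1=54/11, M2=-27/22, M3=0
seg 0: a=1, c=M0/2=0, d=(M1−M0)/(6·1)=9/11, b=Δ0−h0·(2M0+M1)/6=-42/11
seg 1: a=-2, c=M1/2=27/11, d=(M2−M1)/(6·2)=-45/88, b=Δ1−h1·(2M1+M2)/6=-15/11
seg 2: a=1, c=M2/2=-27/44, d=(M3−M2)/(6·2)=9/88, b=Δ2−h2·(2M2+M3)/6=51/22
t_q=4 → seg 2, τ=1; S=1+51/22·τ+-27/44·τ²+9/88·τ³=247/88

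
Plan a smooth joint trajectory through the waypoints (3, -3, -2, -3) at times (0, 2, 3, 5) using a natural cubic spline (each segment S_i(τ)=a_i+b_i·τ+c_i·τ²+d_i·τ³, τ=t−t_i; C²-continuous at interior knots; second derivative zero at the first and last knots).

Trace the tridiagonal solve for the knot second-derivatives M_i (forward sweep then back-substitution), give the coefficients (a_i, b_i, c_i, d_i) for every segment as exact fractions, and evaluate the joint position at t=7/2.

Δ: Δ0=-3, Δ1=1, Δ2=-1/2
row 1: diag=6, rhs=24; c'=1/6, d'=4
row 2: denom=6−1·1/6=35/6; d'=(-9−1·4)/(35/6)=-78/35
back: M2=-78/35
back: M1=4−1/6·-78/35=153/35
M: M0=0, M1=153/35, M2=-78/35, M3=0
seg 0: a=3, c=M0/2=0, d=(M1−M0)/(6·2)=51/140, b=Δ0−h0·(2M0+M1)/6=-156/35
seg 1: a=-3, c=M1/2=153/70, d=(M2−M1)/(6·1)=-11/10, b=Δ1−h1·(2M1+M2)/6=-3/35
seg 2: a=-2, c=M2/2=-39/35, d=(M3−M2)/(6·2)=13/70, b=Δ2−h2·(2M2+M3)/6=69/70
t_q=7/2 → seg 2, τ=1/2; S=-2+69/70·τ+-39/35·τ²+13/70·τ³=-141/80

  seg 0: a=3 b=-156/35 c=0 d=51/140
  seg 1: a=-3 b=-3/35 c=153/70 d=-11/10
  seg 2: a=-2 b=69/70 c=-39/35 d=13/70
S(7/2) = -141/80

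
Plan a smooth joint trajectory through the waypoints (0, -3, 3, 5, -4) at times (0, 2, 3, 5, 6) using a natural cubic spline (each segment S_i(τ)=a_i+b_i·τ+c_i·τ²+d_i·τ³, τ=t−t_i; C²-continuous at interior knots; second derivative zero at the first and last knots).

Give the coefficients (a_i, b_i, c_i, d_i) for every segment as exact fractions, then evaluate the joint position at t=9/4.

Δ: Δ0=-3/2, Δ1=6, Δ2=1, Δ3=-9
row 1: diag=6, rhs=45; c'=1/6, d'=15/2
row 2: denom=6−1·1/6=35/6; d'=(-30−1·15/2)/(35/6)=-45/7
row 3: denom=6−2·12/35=186/35; d'=(-60−2·-45/7)/(186/35)=-275/31
back: M3=-275/31
back: M2=-45/7−12/35·-275/31=-105/31
back: M1=15/2−1/6·-105/31=250/31
M: M0=0, M1=250/31, M2=-105/31, M3=-275/31, M4=0
seg 0: a=0, c=M0/2=0, d=(M1−M0)/(6·2)=125/186, b=Δ0−h0·(2M0+M1)/6=-779/186
seg 1: a=-3, c=M1/2=125/31, d=(M2−M1)/(6·1)=-355/186, b=Δ1−h1·(2M1+M2)/6=721/186
seg 2: a=3, c=M2/2=-105/62, d=(M3−M2)/(6·2)=-85/186, b=Δ2−h2·(2M2+M3)/6=578/93
seg 3: a=5, c=M3/2=-275/62, d=(M4−M3)/(6·1)=275/186, b=Δ3−h3·(2M3+M4)/6=-562/93
t_q=9/4 → seg 1, τ=1/4; S=-3+721/186·τ+125/31·τ²+-355/186·τ³=-7177/3968

  seg 0: a=0 b=-779/186 c=0 d=125/186
  seg 1: a=-3 b=721/186 c=125/31 d=-355/186
  seg 2: a=3 b=578/93 c=-105/62 d=-85/186
  seg 3: a=5 b=-562/93 c=-275/62 d=275/186
S(9/4) = -7177/3968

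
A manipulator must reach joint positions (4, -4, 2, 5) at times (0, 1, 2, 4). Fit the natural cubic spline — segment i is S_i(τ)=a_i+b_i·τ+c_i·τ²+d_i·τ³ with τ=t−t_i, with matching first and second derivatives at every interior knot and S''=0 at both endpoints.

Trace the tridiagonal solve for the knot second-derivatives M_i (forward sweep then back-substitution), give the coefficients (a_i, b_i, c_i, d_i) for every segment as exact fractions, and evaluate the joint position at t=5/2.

  seg 0: a=4 b=-545/46 c=0 d=177/46
  seg 1: a=-4 b=-7/23 c=531/46 d=-241/46
  seg 2: a=2 b=325/46 c=-96/23 d=16/23
S(5/2) = 421/92

Δ: Δ0=-8, Δ1=6, Δ2=3/2
row 1: diag=4, rhs=84; c'=1/4, d'=21
row 2: denom=6−1·1/4=23/4; d'=(-27−1·21)/(23/4)=-192/23
back: M2=-192/23
back: M1=21−1/4·-192/23=531/23
M: M0=0, M1=531/23, M2=-192/23, M3=0
seg 0: a=4, c=M0/2=0, d=(M1−M0)/(6·1)=177/46, b=Δ0−h0·(2M0+M1)/6=-545/46
seg 1: a=-4, c=M1/2=531/46, d=(M2−M1)/(6·1)=-241/46, b=Δ1−h1·(2M1+M2)/6=-7/23
seg 2: a=2, c=M2/2=-96/23, d=(M3−M2)/(6·2)=16/23, b=Δ2−h2·(2M2+M3)/6=325/46
t_q=5/2 → seg 2, τ=1/2; S=2+325/46·τ+-96/23·τ²+16/23·τ³=421/92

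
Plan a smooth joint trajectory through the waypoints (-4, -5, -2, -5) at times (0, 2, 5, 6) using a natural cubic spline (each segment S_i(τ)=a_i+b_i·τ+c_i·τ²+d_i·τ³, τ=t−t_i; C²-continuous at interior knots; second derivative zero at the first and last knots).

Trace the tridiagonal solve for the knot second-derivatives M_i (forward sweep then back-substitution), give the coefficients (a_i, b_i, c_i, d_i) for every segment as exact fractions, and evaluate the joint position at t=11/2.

Δ: Δ0=-1/2, Δ1=1, Δ2=-3
row 1: diag=10, rhs=9; c'=3/10, d'=9/10
row 2: denom=8−3·3/10=71/10; d'=(-24−3·9/10)/(71/10)=-267/71
back: M2=-267/71
back: M1=9/10−3/10·-267/71=144/71
M: M0=0, M1=144/71, M2=-267/71, M3=0
seg 0: a=-4, c=M0/2=0, d=(M1−M0)/(6·2)=12/71, b=Δ0−h0·(2M0+M1)/6=-167/142
seg 1: a=-5, c=M1/2=72/71, d=(M2−M1)/(6·3)=-137/426, b=Δ1−h1·(2M1+M2)/6=121/142
seg 2: a=-2, c=M2/2=-267/142, d=(M3−M2)/(6·1)=89/142, b=Δ2−h2·(2M2+M3)/6=-124/71
t_q=11/2 → seg 2, τ=1/2; S=-2+-124/71·τ+-267/142·τ²+89/142·τ³=-3709/1136

  seg 0: a=-4 b=-167/142 c=0 d=12/71
  seg 1: a=-5 b=121/142 c=72/71 d=-137/426
  seg 2: a=-2 b=-124/71 c=-267/142 d=89/142
S(11/2) = -3709/1136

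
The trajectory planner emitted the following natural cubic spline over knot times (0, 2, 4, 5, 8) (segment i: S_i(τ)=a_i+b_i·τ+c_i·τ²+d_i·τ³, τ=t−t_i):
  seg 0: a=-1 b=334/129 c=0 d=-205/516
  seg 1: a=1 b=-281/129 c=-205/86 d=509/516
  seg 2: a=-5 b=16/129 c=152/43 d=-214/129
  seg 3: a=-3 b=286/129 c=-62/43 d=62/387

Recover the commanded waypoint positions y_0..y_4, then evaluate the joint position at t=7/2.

y_0=-1 y_1=1 y_2=-5 y_3=-3 y_4=-5
S(7/2) = -5919/1376

y_0 = S_0(0) = a_0 = -1
y_1 = S_1(0) = a_1 = 1
y_2 = S_2(0) = a_2 = -5
y_3 = S_3(0) = a_3 = -3
y_4 = S_3(3) = -5
t_q=7/2 is in segment 1 (τ=3/2); S_1(τ)=-5919/1376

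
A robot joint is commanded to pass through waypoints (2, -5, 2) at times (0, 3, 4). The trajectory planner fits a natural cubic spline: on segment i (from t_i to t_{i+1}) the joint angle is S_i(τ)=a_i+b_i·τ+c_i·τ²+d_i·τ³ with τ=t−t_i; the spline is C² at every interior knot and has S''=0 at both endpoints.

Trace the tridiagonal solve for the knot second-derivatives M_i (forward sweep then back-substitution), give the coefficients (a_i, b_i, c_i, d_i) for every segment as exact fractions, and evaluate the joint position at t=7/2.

Δ: Δ0=-7/3, Δ1=7
row 1: diag=8, rhs=56; c'=1/8, d'=7
back: M1=7
M: M0=0, M1=7, M2=0
seg 0: a=2, c=M0/2=0, d=(M1−M0)/(6·3)=7/18, b=Δ0−h0·(2M0+M1)/6=-35/6
seg 1: a=-5, c=M1/2=7/2, d=(M2−M1)/(6·1)=-7/6, b=Δ1−h1·(2M1+M2)/6=14/3
t_q=7/2 → seg 1, τ=1/2; S=-5+14/3·τ+7/2·τ²+-7/6·τ³=-31/16

  seg 0: a=2 b=-35/6 c=0 d=7/18
  seg 1: a=-5 b=14/3 c=7/2 d=-7/6
S(7/2) = -31/16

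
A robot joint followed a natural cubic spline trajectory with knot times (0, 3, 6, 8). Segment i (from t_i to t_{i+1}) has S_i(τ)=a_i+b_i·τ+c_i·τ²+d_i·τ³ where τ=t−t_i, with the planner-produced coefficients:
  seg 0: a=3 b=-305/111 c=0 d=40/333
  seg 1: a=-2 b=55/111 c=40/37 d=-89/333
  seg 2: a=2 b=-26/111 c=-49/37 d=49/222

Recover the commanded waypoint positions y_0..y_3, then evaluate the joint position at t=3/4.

y_0=3 y_1=-2 y_2=2 y_3=-2
S(3/4) = 293/296

y_0 = S_0(0) = a_0 = 3
y_1 = S_1(0) = a_1 = -2
y_2 = S_2(0) = a_2 = 2
y_3 = S_2(2) = -2
t_q=3/4 is in segment 0 (τ=3/4); S_0(τ)=293/296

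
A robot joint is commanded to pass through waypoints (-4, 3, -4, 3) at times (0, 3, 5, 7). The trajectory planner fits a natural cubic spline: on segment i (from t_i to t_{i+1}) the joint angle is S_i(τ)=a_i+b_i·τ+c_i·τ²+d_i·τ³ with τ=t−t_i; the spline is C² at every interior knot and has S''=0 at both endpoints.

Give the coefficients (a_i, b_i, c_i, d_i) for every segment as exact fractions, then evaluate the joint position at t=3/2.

  seg 0: a=-4 b=539/114 c=0 d=-91/342
  seg 1: a=3 b=-140/57 c=-91/38 d=427/456
  seg 2: a=-4 b=-91/114 c=245/76 d=-245/456
S(3/2) = 667/304

Δ: Δ0=7/3, Δ1=-7/2, Δ2=7/2
row 1: diag=10, rhs=-35; c'=1/5, d'=-7/2
row 2: denom=8−2·1/5=38/5; d'=(42−2·-7/2)/(38/5)=245/38
back: M2=245/38
back: M1=-7/2−1/5·245/38=-91/19
M: M0=0, M1=-91/19, M2=245/38, M3=0
seg 0: a=-4, c=M0/2=0, d=(M1−M0)/(6·3)=-91/342, b=Δ0−h0·(2M0+M1)/6=539/114
seg 1: a=3, c=M1/2=-91/38, d=(M2−M1)/(6·2)=427/456, b=Δ1−h1·(2M1+M2)/6=-140/57
seg 2: a=-4, c=M2/2=245/76, d=(M3−M2)/(6·2)=-245/456, b=Δ2−h2·(2M2+M3)/6=-91/114
t_q=3/2 → seg 0, τ=3/2; S=-4+539/114·τ+0·τ²+-91/342·τ³=667/304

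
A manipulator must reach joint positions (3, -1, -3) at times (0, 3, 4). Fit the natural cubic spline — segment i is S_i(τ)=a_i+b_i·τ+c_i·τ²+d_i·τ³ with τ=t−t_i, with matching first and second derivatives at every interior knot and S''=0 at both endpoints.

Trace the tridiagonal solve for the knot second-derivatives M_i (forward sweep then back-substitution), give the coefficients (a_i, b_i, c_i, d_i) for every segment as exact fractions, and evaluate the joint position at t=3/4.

  seg 0: a=3 b=-13/12 c=0 d=-1/36
  seg 1: a=-1 b=-11/6 c=-1/4 d=1/12
S(3/4) = 557/256

Δ: Δ0=-4/3, Δ1=-2
row 1: diag=8, rhs=-4; c'=1/8, d'=-1/2
back: M1=-1/2
M: M0=0, M1=-1/2, M2=0
seg 0: a=3, c=M0/2=0, d=(M1−M0)/(6·3)=-1/36, b=Δ0−h0·(2M0+M1)/6=-13/12
seg 1: a=-1, c=M1/2=-1/4, d=(M2−M1)/(6·1)=1/12, b=Δ1−h1·(2M1+M2)/6=-11/6
t_q=3/4 → seg 0, τ=3/4; S=3+-13/12·τ+0·τ²+-1/36·τ³=557/256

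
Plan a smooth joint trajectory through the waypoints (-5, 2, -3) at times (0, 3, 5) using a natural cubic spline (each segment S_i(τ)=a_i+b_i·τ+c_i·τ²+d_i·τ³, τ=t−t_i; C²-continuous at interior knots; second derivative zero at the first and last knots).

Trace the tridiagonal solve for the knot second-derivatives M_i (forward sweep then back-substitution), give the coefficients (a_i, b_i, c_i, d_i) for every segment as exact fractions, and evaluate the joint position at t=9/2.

  seg 0: a=-5 b=227/60 c=0 d=-29/180
  seg 1: a=2 b=-17/30 c=-29/20 d=29/120
S(9/2) = -83/64

Δ: Δ0=7/3, Δ1=-5/2
row 1: diag=10, rhs=-29; c'=1/5, d'=-29/10
back: M1=-29/10
M: M0=0, M1=-29/10, M2=0
seg 0: a=-5, c=M0/2=0, d=(M1−M0)/(6·3)=-29/180, b=Δ0−h0·(2M0+M1)/6=227/60
seg 1: a=2, c=M1/2=-29/20, d=(M2−M1)/(6·2)=29/120, b=Δ1−h1·(2M1+M2)/6=-17/30
t_q=9/2 → seg 1, τ=3/2; S=2+-17/30·τ+-29/20·τ²+29/120·τ³=-83/64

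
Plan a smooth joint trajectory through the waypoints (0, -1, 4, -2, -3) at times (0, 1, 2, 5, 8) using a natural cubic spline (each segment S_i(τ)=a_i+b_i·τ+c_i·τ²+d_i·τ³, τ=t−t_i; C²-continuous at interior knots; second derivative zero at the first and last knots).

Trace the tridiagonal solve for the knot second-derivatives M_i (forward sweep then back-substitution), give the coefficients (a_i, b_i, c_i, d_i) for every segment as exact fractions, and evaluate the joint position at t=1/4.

Δ: Δ0=-1, Δ1=5, Δ2=-2, Δ3=-1/3
row 1: diag=4, rhs=36; c'=1/4, d'=9
row 2: denom=8−1·1/4=31/4; d'=(-42−1·9)/(31/4)=-204/31
row 3: denom=12−3·12/31=336/31; d'=(10−3·-204/31)/(336/31)=461/168
back: M3=461/168
back: M2=-204/31−12/31·461/168=-107/14
back: M1=9−1/4·-107/14=611/56
M: M0=0, M1=611/56, M2=-107/14, M3=461/168, M4=0
seg 0: a=0, c=M0/2=0, d=(M1−M0)/(6·1)=611/336, b=Δ0−h0·(2M0+M1)/6=-947/336
seg 1: a=-1, c=M1/2=611/112, d=(M2−M1)/(6·1)=-1039/336, b=Δ1−h1·(2M1+M2)/6=443/168
seg 2: a=4, c=M2/2=-107/28, d=(M3−M2)/(6·3)=1745/3024, b=Δ2−h2·(2M2+M3)/6=205/48
seg 3: a=-2, c=M3/2=461/336, d=(M4−M3)/(6·3)=-461/3024, b=Δ3−h3·(2M3+M4)/6=-517/168
t_q=1/4 → seg 0, τ=1/4; S=0+-947/336·τ+0·τ²+611/336·τ³=-4847/7168

  seg 0: a=0 b=-947/336 c=0 d=611/336
  seg 1: a=-1 b=443/168 c=611/112 d=-1039/336
  seg 2: a=4 b=205/48 c=-107/28 d=1745/3024
  seg 3: a=-2 b=-517/168 c=461/336 d=-461/3024
S(1/4) = -4847/7168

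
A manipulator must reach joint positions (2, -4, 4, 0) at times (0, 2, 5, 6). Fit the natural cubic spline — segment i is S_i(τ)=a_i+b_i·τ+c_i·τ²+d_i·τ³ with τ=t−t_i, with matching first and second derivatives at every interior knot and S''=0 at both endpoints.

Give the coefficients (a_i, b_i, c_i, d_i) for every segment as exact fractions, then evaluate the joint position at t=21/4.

  seg 0: a=2 b=-1031/213 c=0 d=98/213
  seg 1: a=-4 b=145/213 c=196/71 d=-149/213
  seg 2: a=4 b=-350/213 c=-251/71 d=251/213
S(21/4) = 15389/4544

Δ: Δ0=-3, Δ1=8/3, Δ2=-4
row 1: diag=10, rhs=34; c'=3/10, d'=17/5
row 2: denom=8−3·3/10=71/10; d'=(-40−3·17/5)/(71/10)=-502/71
back: M2=-502/71
back: M1=17/5−3/10·-502/71=392/71
M: M0=0, M1=392/71, M2=-502/71, M3=0
seg 0: a=2, c=M0/2=0, d=(M1−M0)/(6·2)=98/213, b=Δ0−h0·(2M0+M1)/6=-1031/213
seg 1: a=-4, c=M1/2=196/71, d=(M2−M1)/(6·3)=-149/213, b=Δ1−h1·(2M1+M2)/6=145/213
seg 2: a=4, c=M2/2=-251/71, d=(M3−M2)/(6·1)=251/213, b=Δ2−h2·(2M2+M3)/6=-350/213
t_q=21/4 → seg 2, τ=1/4; S=4+-350/213·τ+-251/71·τ²+251/213·τ³=15389/4544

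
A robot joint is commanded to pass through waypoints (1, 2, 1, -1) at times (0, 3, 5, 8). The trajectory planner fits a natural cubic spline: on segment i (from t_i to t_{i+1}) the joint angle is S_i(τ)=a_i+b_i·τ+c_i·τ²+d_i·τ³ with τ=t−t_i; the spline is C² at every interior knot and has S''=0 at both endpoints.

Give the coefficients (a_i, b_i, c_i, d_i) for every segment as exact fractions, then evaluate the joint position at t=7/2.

  seg 0: a=1 b=7/12 c=0 d=-1/36
  seg 1: a=2 b=-1/6 c=-1/4 d=1/24
  seg 2: a=1 b=-2/3 c=0 d=0
S(7/2) = 119/64

Δ: Δ0=1/3, Δ1=-1/2, Δ2=-2/3
row 1: diag=10, rhs=-5; c'=1/5, d'=-1/2
row 2: denom=10−2·1/5=48/5; d'=(-1−2·-1/2)/(48/5)=0
back: M2=0
back: M1=-1/2−1/5·0=-1/2
M: M0=0, M1=-1/2, M2=0, M3=0
seg 0: a=1, c=M0/2=0, d=(M1−M0)/(6·3)=-1/36, b=Δ0−h0·(2M0+M1)/6=7/12
seg 1: a=2, c=M1/2=-1/4, d=(M2−M1)/(6·2)=1/24, b=Δ1−h1·(2M1+M2)/6=-1/6
seg 2: a=1, c=M2/2=0, d=(M3−M2)/(6·3)=0, b=Δ2−h2·(2M2+M3)/6=-2/3
t_q=7/2 → seg 1, τ=1/2; S=2+-1/6·τ+-1/4·τ²+1/24·τ³=119/64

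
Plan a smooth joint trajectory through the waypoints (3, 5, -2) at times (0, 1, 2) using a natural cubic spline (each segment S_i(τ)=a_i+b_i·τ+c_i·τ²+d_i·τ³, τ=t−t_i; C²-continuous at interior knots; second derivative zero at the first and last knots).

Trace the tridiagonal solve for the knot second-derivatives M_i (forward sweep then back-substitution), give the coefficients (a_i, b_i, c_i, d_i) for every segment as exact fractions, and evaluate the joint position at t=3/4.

Δ: Δ0=2, Δ1=-7
row 1: diag=4, rhs=-54; c'=1/4, d'=-27/2
back: M1=-27/2
M: M0=0, M1=-27/2, M2=0
seg 0: a=3, c=M0/2=0, d=(M1−M0)/(6·1)=-9/4, b=Δ0−h0·(2M0+M1)/6=17/4
seg 1: a=5, c=M1/2=-27/4, d=(M2−M1)/(6·1)=9/4, b=Δ1−h1·(2M1+M2)/6=-5/2
t_q=3/4 → seg 0, τ=3/4; S=3+17/4·τ+0·τ²+-9/4·τ³=1341/256

  seg 0: a=3 b=17/4 c=0 d=-9/4
  seg 1: a=5 b=-5/2 c=-27/4 d=9/4
S(3/4) = 1341/256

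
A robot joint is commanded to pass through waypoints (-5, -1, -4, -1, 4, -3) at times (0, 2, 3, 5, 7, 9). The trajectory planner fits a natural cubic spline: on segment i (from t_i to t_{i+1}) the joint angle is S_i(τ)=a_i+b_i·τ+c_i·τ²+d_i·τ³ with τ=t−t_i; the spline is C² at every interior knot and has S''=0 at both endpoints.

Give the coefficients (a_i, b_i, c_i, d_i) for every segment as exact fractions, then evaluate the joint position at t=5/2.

  seg 0: a=-5 b=1889/477 c=0 d=-935/1908
  seg 1: a=-1 b=-916/477 c=-935/318 d=1775/954
  seg 2: a=-4 b=-2117/954 c=140/53 d=-373/954
  seg 3: a=-1 b=3487/954 c=47/159 d=-833/1908
  seg 4: a=4 b=-383/954 c=-739/318 d=739/1908
S(5/2) = -6265/2544

Δ: Δ0=2, Δ1=-3, Δ2=3/2, Δ3=5/2, Δ4=-7/2
row 1: diag=6, rhs=-30; c'=1/6, d'=-5
row 2: denom=6−1·1/6=35/6; d'=(27−1·-5)/(35/6)=192/35
row 3: denom=8−2·12/35=256/35; d'=(6−2·192/35)/(256/35)=-87/128
row 4: denom=8−2·35/128=477/64; d'=(-36−2·-87/128)/(477/64)=-739/159
back: M4=-739/159
back: M3=-87/128−35/128·-739/159=94/159
back: M2=192/35−12/35·94/159=280/53
back: M1=-5−1/6·280/53=-935/159
M: M0=0, M1=-935/159, M2=280/53, M3=94/159, M4=-739/159, M5=0
seg 0: a=-5, c=M0/2=0, d=(M1−M0)/(6·2)=-935/1908, b=Δ0−h0·(2M0+M1)/6=1889/477
seg 1: a=-1, c=M1/2=-935/318, d=(M2−M1)/(6·1)=1775/954, b=Δ1−h1·(2M1+M2)/6=-916/477
seg 2: a=-4, c=M2/2=140/53, d=(M3−M2)/(6·2)=-373/954, b=Δ2−h2·(2M2+M3)/6=-2117/954
seg 3: a=-1, c=M3/2=47/159, d=(M4−M3)/(6·2)=-833/1908, b=Δ3−h3·(2M3+M4)/6=3487/954
seg 4: a=4, c=M4/2=-739/318, d=(M5−M4)/(6·2)=739/1908, b=Δ4−h4·(2M4+M5)/6=-383/954
t_q=5/2 → seg 1, τ=1/2; S=-1+-916/477·τ+-935/318·τ²+1775/954·τ³=-6265/2544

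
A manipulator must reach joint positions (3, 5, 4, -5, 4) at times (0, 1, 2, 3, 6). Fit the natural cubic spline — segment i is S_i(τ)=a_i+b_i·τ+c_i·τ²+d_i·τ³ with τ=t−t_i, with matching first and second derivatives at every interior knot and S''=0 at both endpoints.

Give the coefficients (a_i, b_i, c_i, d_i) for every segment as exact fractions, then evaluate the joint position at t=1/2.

  seg 0: a=3 b=249/116 c=0 d=-17/116
  seg 1: a=5 b=99/58 c=-51/116 d=-263/116
  seg 2: a=4 b=-693/116 c=-210/29 d=489/116
  seg 3: a=-5 b=-453/58 c=627/116 d=-209/348
S(1/2) = 3763/928

Δ: Δ0=2, Δ1=-1, Δ2=-9, Δ3=3
row 1: diag=4, rhs=-18; c'=1/4, d'=-9/2
row 2: denom=4−1·1/4=15/4; d'=(-48−1·-9/2)/(15/4)=-58/5
row 3: denom=8−1·4/15=116/15; d'=(72−1·-58/5)/(116/15)=627/58
back: M3=627/58
back: M2=-58/5−4/15·627/58=-420/29
back: M1=-9/2−1/4·-420/29=-51/58
M: M0=0, M1=-51/58, M2=-420/29, M3=627/58, M4=0
seg 0: a=3, c=M0/2=0, d=(M1−M0)/(6·1)=-17/116, b=Δ0−h0·(2M0+M1)/6=249/116
seg 1: a=5, c=M1/2=-51/116, d=(M2−M1)/(6·1)=-263/116, b=Δ1−h1·(2M1+M2)/6=99/58
seg 2: a=4, c=M2/2=-210/29, d=(M3−M2)/(6·1)=489/116, b=Δ2−h2·(2M2+M3)/6=-693/116
seg 3: a=-5, c=M3/2=627/116, d=(M4−M3)/(6·3)=-209/348, b=Δ3−h3·(2M3+M4)/6=-453/58
t_q=1/2 → seg 0, τ=1/2; S=3+249/116·τ+0·τ²+-17/116·τ³=3763/928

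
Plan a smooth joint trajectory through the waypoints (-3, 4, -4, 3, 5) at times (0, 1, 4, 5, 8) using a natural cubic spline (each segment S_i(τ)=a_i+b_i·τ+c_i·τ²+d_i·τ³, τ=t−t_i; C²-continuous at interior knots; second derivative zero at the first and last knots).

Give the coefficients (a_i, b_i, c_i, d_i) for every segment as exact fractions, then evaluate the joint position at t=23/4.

Δ: Δ0=7, Δ1=-8/3, Δ2=7, Δ3=2/3
row 1: diag=8, rhs=-58; c'=3/8, d'=-29/4
row 2: denom=8−3·3/8=55/8; d'=(58−3·-29/4)/(55/8)=58/5
row 3: denom=8−1·8/55=432/55; d'=(-38−1·58/5)/(432/55)=-341/54
back: M3=-341/54
back: M2=58/5−8/55·-341/54=338/27
back: M1=-29/4−3/8·338/27=-215/18
M: M0=0, M1=-215/18, M2=338/27, M3=-341/54, M4=0
seg 0: a=-3, c=M0/2=0, d=(M1−M0)/(6·1)=-215/108, b=Δ0−h0·(2M0+M1)/6=971/108
seg 1: a=4, c=M1/2=-215/36, d=(M2−M1)/(6·3)=1321/972, b=Δ1−h1·(2M1+M2)/6=163/54
seg 2: a=-4, c=M2/2=169/27, d=(M3−M2)/(6·1)=-113/36, b=Δ2−h2·(2M2+M3)/6=419/108
seg 3: a=3, c=M3/2=-341/108, d=(M4−M3)/(6·3)=341/972, b=Δ3−h3·(2M3+M4)/6=377/54
t_q=23/4 → seg 3, τ=3/4; S=3+377/54·τ+-341/108·τ²+341/972·τ³=5075/768

  seg 0: a=-3 b=971/108 c=0 d=-215/108
  seg 1: a=4 b=163/54 c=-215/36 d=1321/972
  seg 2: a=-4 b=419/108 c=169/27 d=-113/36
  seg 3: a=3 b=377/54 c=-341/108 d=341/972
S(23/4) = 5075/768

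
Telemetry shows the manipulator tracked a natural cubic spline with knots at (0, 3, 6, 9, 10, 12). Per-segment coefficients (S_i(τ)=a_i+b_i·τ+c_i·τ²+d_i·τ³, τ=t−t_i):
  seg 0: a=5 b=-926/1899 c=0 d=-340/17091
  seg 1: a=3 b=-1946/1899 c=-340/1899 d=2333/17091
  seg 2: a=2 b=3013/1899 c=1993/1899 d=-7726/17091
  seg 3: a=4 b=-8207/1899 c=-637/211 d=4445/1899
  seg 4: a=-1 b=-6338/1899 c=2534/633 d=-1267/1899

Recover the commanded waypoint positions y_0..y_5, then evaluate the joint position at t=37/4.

y_0 = S_0(0) = a_0 = 5
y_1 = S_1(0) = a_1 = 3
y_2 = S_2(0) = a_2 = 2
y_3 = S_3(0) = a_3 = 4
y_4 = S_4(0) = a_4 = -1
y_5 = S_4(2) = 3
t_q=37/4 is in segment 3 (τ=1/4); S_3(τ)=112115/40512

y_0=5 y_1=3 y_2=2 y_3=4 y_4=-1 y_5=3
S(37/4) = 112115/40512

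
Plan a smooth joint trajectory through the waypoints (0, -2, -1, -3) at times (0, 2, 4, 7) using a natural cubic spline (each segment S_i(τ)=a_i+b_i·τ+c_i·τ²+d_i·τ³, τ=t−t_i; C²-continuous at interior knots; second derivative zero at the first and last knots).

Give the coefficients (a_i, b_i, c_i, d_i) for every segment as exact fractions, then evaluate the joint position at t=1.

  seg 0: a=0 b=-83/57 c=0 d=13/114
  seg 1: a=-2 b=-5/57 c=13/19 d=-89/456
  seg 2: a=-1 b=35/114 c=-37/76 d=37/684
S(1) = -51/38

Δ: Δ0=-1, Δ1=1/2, Δ2=-2/3
row 1: diag=8, rhs=9; c'=1/4, d'=9/8
row 2: denom=10−2·1/4=19/2; d'=(-7−2·9/8)/(19/2)=-37/38
back: M2=-37/38
back: M1=9/8−1/4·-37/38=26/19
M: M0=0, M1=26/19, M2=-37/38, M3=0
seg 0: a=0, c=M0/2=0, d=(M1−M0)/(6·2)=13/114, b=Δ0−h0·(2M0+M1)/6=-83/57
seg 1: a=-2, c=M1/2=13/19, d=(M2−M1)/(6·2)=-89/456, b=Δ1−h1·(2M1+M2)/6=-5/57
seg 2: a=-1, c=M2/2=-37/76, d=(M3−M2)/(6·3)=37/684, b=Δ2−h2·(2M2+M3)/6=35/114
t_q=1 → seg 0, τ=1; S=0+-83/57·τ+0·τ²+13/114·τ³=-51/38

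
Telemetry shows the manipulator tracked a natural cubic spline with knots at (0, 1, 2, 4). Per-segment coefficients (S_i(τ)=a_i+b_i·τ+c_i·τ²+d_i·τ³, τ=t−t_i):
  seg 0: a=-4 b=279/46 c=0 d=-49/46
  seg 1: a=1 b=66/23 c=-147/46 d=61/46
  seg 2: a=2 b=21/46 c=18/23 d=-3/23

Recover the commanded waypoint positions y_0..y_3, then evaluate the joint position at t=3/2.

y_0 = S_0(0) = a_0 = -4
y_1 = S_1(0) = a_1 = 1
y_2 = S_2(0) = a_2 = 2
y_3 = S_2(2) = 5
t_q=3/2 is in segment 1 (τ=1/2); S_1(τ)=663/368

y_0=-4 y_1=1 y_2=2 y_3=5
S(3/2) = 663/368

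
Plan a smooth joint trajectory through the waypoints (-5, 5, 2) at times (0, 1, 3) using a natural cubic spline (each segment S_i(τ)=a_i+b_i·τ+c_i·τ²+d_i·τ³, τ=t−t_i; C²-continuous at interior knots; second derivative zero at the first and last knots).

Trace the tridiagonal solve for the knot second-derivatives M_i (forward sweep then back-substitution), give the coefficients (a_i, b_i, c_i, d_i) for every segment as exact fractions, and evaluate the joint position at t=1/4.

Δ: Δ0=10, Δ1=-3/2
row 1: diag=6, rhs=-69; c'=1/3, d'=-23/2
back: M1=-23/2
M: M0=0, M1=-23/2, M2=0
seg 0: a=-5, c=M0/2=0, d=(M1−M0)/(6·1)=-23/12, b=Δ0−h0·(2M0+M1)/6=143/12
seg 1: a=5, c=M1/2=-23/4, d=(M2−M1)/(6·2)=23/24, b=Δ1−h1·(2M1+M2)/6=37/6
t_q=1/4 → seg 0, τ=1/4; S=-5+143/12·τ+0·τ²+-23/12·τ³=-525/256

  seg 0: a=-5 b=143/12 c=0 d=-23/12
  seg 1: a=5 b=37/6 c=-23/4 d=23/24
S(1/4) = -525/256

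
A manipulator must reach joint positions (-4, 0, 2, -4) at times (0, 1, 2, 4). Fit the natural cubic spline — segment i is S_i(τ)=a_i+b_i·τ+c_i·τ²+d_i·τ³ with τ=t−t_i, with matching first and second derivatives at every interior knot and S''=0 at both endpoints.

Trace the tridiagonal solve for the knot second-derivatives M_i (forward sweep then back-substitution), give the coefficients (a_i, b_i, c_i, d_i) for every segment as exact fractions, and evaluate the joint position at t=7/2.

Δ: Δ0=4, Δ1=2, Δ2=-3
row 1: diag=4, rhs=-12; c'=1/4, d'=-3
row 2: denom=6−1·1/4=23/4; d'=(-30−1·-3)/(23/4)=-108/23
back: M2=-108/23
back: M1=-3−1/4·-108/23=-42/23
M: M0=0, M1=-42/23, M2=-108/23, M3=0
seg 0: a=-4, c=M0/2=0, d=(M1−M0)/(6·1)=-7/23, b=Δ0−h0·(2M0+M1)/6=99/23
seg 1: a=0, c=M1/2=-21/23, d=(M2−M1)/(6·1)=-11/23, b=Δ1−h1·(2M1+M2)/6=78/23
seg 2: a=2, c=M2/2=-54/23, d=(M3−M2)/(6·2)=9/23, b=Δ2−h2·(2M2+M3)/6=3/23
t_q=7/2 → seg 2, τ=3/2; S=2+3/23·τ+-54/23·τ²+9/23·τ³=-325/184

  seg 0: a=-4 b=99/23 c=0 d=-7/23
  seg 1: a=0 b=78/23 c=-21/23 d=-11/23
  seg 2: a=2 b=3/23 c=-54/23 d=9/23
S(7/2) = -325/184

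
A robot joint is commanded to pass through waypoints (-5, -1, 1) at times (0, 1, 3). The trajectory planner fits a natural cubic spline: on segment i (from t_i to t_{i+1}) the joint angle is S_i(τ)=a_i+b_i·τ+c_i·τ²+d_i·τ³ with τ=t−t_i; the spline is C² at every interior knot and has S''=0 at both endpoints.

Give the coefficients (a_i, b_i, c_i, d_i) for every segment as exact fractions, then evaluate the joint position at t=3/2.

Δ: Δ0=4, Δ1=1
row 1: diag=6, rhs=-18; c'=1/3, d'=-3
back: M1=-3
M: M0=0, M1=-3, M2=0
seg 0: a=-5, c=M0/2=0, d=(M1−M0)/(6·1)=-1/2, b=Δ0−h0·(2M0+M1)/6=9/2
seg 1: a=-1, c=M1/2=-3/2, d=(M2−M1)/(6·2)=1/4, b=Δ1−h1·(2M1+M2)/6=3
t_q=3/2 → seg 1, τ=1/2; S=-1+3·τ+-3/2·τ²+1/4·τ³=5/32

  seg 0: a=-5 b=9/2 c=0 d=-1/2
  seg 1: a=-1 b=3 c=-3/2 d=1/4
S(3/2) = 5/32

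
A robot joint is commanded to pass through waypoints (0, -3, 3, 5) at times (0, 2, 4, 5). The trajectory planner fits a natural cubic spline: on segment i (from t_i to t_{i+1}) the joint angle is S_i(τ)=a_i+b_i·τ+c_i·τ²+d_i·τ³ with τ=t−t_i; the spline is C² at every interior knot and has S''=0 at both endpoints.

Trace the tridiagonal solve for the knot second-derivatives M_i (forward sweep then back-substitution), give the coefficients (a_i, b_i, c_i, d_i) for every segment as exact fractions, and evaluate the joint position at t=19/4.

  seg 0: a=0 b=-31/11 c=0 d=29/88
  seg 1: a=-3 b=25/22 c=87/44 d=-23/44
  seg 2: a=3 b=61/22 c=-51/44 d=17/44
S(19/4) = 12927/2816

Δ: Δ0=-3/2, Δ1=3, Δ2=2
row 1: diag=8, rhs=27; c'=1/4, d'=27/8
row 2: denom=6−2·1/4=11/2; d'=(-6−2·27/8)/(11/2)=-51/22
back: M2=-51/22
back: M1=27/8−1/4·-51/22=87/22
M: M0=0, M1=87/22, M2=-51/22, M3=0
seg 0: a=0, c=M0/2=0, d=(M1−M0)/(6·2)=29/88, b=Δ0−h0·(2M0+M1)/6=-31/11
seg 1: a=-3, c=M1/2=87/44, d=(M2−M1)/(6·2)=-23/44, b=Δ1−h1·(2M1+M2)/6=25/22
seg 2: a=3, c=M2/2=-51/44, d=(M3−M2)/(6·1)=17/44, b=Δ2−h2·(2M2+M3)/6=61/22
t_q=19/4 → seg 2, τ=3/4; S=3+61/22·τ+-51/44·τ²+17/44·τ³=12927/2816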